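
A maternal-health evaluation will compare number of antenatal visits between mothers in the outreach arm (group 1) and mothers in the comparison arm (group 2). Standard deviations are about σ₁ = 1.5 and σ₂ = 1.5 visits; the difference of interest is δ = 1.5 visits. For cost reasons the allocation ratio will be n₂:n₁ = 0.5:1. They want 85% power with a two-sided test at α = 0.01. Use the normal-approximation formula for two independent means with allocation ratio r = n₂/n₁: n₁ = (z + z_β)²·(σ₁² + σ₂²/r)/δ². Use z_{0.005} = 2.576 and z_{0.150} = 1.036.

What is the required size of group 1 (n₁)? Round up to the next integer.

n₁ = (z_{α/2} + z_β)² · (σ₁² + σ₂²/r) / δ²
   = (2.576 + 1.036)² · (1.5² + 1.5²/0.5) / 1.5²
   = 13.0465 · (2.25 + 4.5) / 2.25
   = 13.0465 · 6.75 / 2.25
   = 39.14
Round up → n₁ = 40; n₂ = r·n₁ = 0.5 × 40 = 20.

n₁ = 40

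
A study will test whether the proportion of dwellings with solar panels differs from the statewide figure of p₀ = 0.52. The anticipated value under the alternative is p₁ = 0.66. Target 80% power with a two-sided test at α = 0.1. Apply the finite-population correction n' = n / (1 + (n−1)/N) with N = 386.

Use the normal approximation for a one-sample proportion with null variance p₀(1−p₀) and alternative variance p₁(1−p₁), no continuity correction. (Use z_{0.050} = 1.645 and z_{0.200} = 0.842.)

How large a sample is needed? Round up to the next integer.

n = [z_{α/2}·√(p₀q₀) + z_β·√(p₁q₁)]² / (p₁ − p₀)²
  = [1.645·√(0.52·0.48) + 0.842·√(0.66·0.34)]² / (0.14)²
  = [1.645·0.4996 + 0.842·0.4737]² / 0.0196
  = [1.2207]² / 0.0196
  = 76.03
Finite-population correction (N = 386): 76.03 / (1 + (76.03 − 1)/386) = 63.65.
Round up → n = 64.

n = 64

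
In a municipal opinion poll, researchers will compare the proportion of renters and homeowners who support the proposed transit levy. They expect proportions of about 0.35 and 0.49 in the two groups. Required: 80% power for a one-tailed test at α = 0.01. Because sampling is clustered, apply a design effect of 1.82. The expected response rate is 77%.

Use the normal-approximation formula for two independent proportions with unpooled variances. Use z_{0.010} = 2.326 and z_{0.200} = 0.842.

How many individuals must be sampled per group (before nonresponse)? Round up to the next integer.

n = 578 per group

n = (z_α + z_β)² · [p₁(1−p₁) + p₂(1−p₂)] / (p₁ − p₂)²
  = (2.326 + 0.842)² · (0.35·0.65 + 0.49·0.51) / (-0.14)²
  = (3.168)² · (0.2275 + 0.2499) / 0.0196
  = 10.0362 · 0.4774 / 0.0196
  = 244.45
Design effect: 1.82 × 244.45 = 444.91.
Adjust for 77% response: 444.91 / 0.77 = 577.80.
Round up → n = 578 per group.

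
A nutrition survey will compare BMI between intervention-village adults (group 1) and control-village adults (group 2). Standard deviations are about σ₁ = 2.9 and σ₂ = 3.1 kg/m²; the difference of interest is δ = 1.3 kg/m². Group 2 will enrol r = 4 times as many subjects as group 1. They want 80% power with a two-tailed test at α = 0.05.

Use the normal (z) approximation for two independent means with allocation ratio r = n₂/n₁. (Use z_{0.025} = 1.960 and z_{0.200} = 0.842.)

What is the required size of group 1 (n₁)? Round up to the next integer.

n₁ = (z_{α/2} + z_β)² · (σ₁² + σ₂²/r) / δ²
   = (1.960 + 0.842)² · (2.9² + 3.1²/4) / 1.3²
   = 7.8512 · (8.41 + 2.4025) / 1.69
   = 7.8512 · 10.8125 / 1.69
   = 50.23
Round up → n₁ = 51; n₂ = r·n₁ = 4 × 51 = 204.

n₁ = 51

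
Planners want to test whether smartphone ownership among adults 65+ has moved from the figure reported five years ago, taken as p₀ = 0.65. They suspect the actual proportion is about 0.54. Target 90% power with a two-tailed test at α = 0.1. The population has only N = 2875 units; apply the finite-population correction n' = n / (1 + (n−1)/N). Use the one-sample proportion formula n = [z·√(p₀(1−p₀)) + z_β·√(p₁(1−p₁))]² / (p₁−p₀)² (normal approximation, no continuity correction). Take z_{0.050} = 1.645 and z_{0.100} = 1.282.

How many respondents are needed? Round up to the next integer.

n = [z_{α/2}·√(p₀q₀) + z_β·√(p₁q₁)]² / (p₁ − p₀)²
  = [1.645·√(0.65·0.35) + 1.282·√(0.54·0.46)]² / (-0.11)²
  = [1.645·0.4770 + 1.282·0.4984]² / 0.0121
  = [1.4236]² / 0.0121
  = 167.48
Finite-population correction (N = 2875): 167.48 / (1 + (167.48 − 1)/2875) = 158.31.
Round up → n = 159.

n = 159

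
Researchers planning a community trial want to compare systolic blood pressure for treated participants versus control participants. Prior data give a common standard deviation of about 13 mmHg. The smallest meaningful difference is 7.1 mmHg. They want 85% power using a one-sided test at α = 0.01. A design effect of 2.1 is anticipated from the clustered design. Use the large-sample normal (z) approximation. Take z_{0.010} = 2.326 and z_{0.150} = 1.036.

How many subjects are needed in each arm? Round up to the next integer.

n = (z_α + z_β)² · (σ₁² + σ₂²) / δ²
  = (2.326 + 1.036)² · (2·13² = 338) / 7.1²
  = 11.3030 · 338 / 50.41
  = 75.79
Design effect: 2.1 × 75.79 = 159.15.
Round up → n = 160 per group.

n = 160 per group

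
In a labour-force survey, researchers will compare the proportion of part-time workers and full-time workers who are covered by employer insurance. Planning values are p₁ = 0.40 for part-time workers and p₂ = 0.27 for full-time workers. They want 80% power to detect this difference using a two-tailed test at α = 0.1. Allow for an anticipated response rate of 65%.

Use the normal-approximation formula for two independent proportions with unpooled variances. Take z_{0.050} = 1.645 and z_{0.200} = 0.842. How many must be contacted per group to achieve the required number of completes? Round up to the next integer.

n = (z_{α/2} + z_β)² · [p₁(1−p₁) + p₂(1−p₂)] / (p₁ − p₂)²
  = (1.645 + 0.842)² · (0.40·0.60 + 0.27·0.73) / (0.13)²
  = (2.487)² · (0.2400 + 0.1971) / 0.0169
  = 6.1852 · 0.4371 / 0.0169
  = 159.97
Adjust for 65% response: 159.97 / 0.65 = 246.11.
Round up → n = 247 per group.

n = 247 per group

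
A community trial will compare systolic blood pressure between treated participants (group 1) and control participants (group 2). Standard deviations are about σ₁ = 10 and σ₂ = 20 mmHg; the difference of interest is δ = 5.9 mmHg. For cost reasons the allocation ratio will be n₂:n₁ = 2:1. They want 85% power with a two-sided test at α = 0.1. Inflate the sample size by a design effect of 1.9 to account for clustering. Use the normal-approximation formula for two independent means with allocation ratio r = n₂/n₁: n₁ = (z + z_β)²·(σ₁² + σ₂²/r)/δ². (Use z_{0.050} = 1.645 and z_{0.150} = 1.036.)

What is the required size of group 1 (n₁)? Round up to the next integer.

n₁ = 118

n₁ = (z_{α/2} + z_β)² · (σ₁² + σ₂²/r) / δ²
   = (1.645 + 1.036)² · (10² + 20²/2) / 5.9²
   = 7.1878 · (100 + 200) / 34.81
   = 7.1878 · 300 / 34.81
   = 61.95
Design effect: 1.9 × 61.95 = 117.70.
Round up → n₁ = 118; n₂ = r·n₁ = 2 × 118 = 236.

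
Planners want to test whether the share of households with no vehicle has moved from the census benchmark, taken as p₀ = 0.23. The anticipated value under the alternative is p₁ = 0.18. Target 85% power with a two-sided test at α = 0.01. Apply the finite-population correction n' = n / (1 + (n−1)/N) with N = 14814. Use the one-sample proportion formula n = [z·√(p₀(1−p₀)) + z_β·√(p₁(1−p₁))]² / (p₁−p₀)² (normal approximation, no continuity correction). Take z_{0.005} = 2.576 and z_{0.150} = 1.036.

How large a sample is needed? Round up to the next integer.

n = 830

n = [z_{α/2}·√(p₀q₀) + z_β·√(p₁q₁)]² / (p₁ − p₀)²
  = [2.576·√(0.23·0.77) + 1.036·√(0.18·0.82)]² / (-0.05)²
  = [2.576·0.4208 + 1.036·0.3842]² / 0.0025
  = [1.4821]² / 0.0025
  = 878.63
Finite-population correction (N = 14814): 878.63 / (1 + (878.63 − 1)/14814) = 829.49.
Round up → n = 830.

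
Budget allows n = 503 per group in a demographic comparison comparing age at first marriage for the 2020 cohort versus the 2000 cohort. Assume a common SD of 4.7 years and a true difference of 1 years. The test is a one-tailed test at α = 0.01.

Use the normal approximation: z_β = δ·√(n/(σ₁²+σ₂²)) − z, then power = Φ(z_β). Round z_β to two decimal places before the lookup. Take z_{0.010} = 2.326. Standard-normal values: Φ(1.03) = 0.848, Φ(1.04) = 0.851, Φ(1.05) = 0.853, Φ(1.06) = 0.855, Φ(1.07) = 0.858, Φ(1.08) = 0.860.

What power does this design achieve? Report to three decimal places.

z_β = δ·√(n/(σ₁²+σ₂²)) − z_α
    = 1 · √(503/44.18) − 2.326
    = 1 · 3.37420 − 2.326
    = 3.3742 − 2.326 = 1.0482 → 1.05
Power = Φ(1.05) = 0.853.

Power ≈ 0.853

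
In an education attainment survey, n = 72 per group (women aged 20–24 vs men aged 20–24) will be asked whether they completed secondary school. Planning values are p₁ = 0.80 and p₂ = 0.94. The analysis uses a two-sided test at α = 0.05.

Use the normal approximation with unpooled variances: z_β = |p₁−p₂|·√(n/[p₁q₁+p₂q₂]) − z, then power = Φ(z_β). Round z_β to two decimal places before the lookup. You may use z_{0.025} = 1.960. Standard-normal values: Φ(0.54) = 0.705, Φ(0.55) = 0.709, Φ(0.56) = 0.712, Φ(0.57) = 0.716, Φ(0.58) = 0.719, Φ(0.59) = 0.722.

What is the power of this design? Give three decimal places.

Power ≈ 0.722

z_β = |p₁−p₂|·√(n/[p₁q₁+p₂q₂]) − z_{α/2}
    = 0.14 · √(72/0.2164) − 1.960
    = 0.14 · 18.2405 − 1.960
    = 2.5537 − 1.960 = 0.5937 → 0.59
Power = Φ(0.59) = 0.722.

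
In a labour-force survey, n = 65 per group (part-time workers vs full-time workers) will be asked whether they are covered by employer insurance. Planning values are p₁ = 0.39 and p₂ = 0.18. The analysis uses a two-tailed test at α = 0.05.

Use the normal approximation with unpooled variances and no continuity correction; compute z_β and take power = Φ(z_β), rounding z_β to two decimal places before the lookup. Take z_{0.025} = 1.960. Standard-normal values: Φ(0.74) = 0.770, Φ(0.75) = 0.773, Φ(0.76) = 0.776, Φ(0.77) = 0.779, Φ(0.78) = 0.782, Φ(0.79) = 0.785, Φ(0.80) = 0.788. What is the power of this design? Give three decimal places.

z_β = |p₁−p₂|·√(n/[p₁q₁+p₂q₂]) − z_{α/2}
    = 0.21 · √(65/0.3855) − 1.960
    = 0.21 · 12.9851 − 1.960
    = 2.7269 − 1.960 = 0.7669 → 0.77
Power = Φ(0.77) = 0.779.

Power ≈ 0.779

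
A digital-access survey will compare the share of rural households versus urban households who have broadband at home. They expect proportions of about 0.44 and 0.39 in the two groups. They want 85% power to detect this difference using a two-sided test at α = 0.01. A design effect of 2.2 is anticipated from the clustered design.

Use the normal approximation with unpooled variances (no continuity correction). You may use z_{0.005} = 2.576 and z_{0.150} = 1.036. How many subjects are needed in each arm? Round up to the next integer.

n = 5561 per group

n = (z_{α/2} + z_β)² · [p₁(1−p₁) + p₂(1−p₂)] / (p₁ − p₂)²
  = (2.576 + 1.036)² · (0.44·0.56 + 0.39·0.61) / (0.05)²
  = (3.612)² · (0.2464 + 0.2379) / 0.0025
  = 13.0465 · 0.4843 / 0.0025
  = 2527.38
Design effect: 2.2 × 2527.38 = 5560.23.
Round up → n = 5561 per group.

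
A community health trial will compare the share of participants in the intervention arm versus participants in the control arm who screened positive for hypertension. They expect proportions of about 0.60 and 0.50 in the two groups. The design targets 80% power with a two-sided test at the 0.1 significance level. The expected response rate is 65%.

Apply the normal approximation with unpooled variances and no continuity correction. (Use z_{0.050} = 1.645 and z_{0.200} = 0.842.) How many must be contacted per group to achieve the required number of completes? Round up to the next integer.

n = 467 per group

n = (z_{α/2} + z_β)² · [p₁(1−p₁) + p₂(1−p₂)] / (p₁ − p₂)²
  = (1.645 + 0.842)² · (0.60·0.40 + 0.50·0.50) / (0.10)²
  = (2.487)² · (0.2400 + 0.2500) / 0.0100
  = 6.1852 · 0.4900 / 0.0100
  = 303.07
Adjust for 65% response: 303.07 / 0.65 = 466.27.
Round up → n = 467 per group.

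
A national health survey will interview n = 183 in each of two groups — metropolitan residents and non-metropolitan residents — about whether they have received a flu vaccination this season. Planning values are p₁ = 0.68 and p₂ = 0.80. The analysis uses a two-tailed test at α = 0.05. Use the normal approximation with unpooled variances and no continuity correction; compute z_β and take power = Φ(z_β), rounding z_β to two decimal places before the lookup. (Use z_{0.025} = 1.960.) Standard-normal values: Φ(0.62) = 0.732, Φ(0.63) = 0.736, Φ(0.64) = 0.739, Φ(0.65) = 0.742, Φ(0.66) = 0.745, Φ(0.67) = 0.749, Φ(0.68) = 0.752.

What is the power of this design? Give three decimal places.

Power ≈ 0.752

z_β = |p₁−p₂|·√(n/[p₁q₁+p₂q₂]) − z_{α/2}
    = 0.12 · √(183/0.3776) − 1.960
    = 0.12 · 22.0145 − 1.960
    = 2.6417 − 1.960 = 0.6817 → 0.68
Power = Φ(0.68) = 0.752.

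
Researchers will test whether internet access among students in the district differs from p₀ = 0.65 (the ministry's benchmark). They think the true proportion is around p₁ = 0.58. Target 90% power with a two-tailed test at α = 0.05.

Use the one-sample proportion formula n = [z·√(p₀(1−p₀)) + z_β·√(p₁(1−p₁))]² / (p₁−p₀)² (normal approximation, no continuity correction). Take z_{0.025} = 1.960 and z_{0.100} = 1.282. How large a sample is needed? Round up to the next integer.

n = [z_{α/2}·√(p₀q₀) + z_β·√(p₁q₁)]² / (p₁ − p₀)²
  = [1.960·√(0.65·0.35) + 1.282·√(0.58·0.42)]² / (-0.07)²
  = [1.960·0.4770 + 1.282·0.4936]² / 0.0049
  = [1.5676]² / 0.0049
  = 501.51
Round up → n = 502.

n = 502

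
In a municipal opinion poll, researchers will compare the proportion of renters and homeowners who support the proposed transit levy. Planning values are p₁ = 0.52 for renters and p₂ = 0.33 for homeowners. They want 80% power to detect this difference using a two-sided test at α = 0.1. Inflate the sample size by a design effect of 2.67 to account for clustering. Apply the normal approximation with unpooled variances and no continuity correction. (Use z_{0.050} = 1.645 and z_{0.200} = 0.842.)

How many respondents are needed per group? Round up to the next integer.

n = 216 per group

n = (z_{α/2} + z_β)² · [p₁(1−p₁) + p₂(1−p₂)] / (p₁ − p₂)²
  = (1.645 + 0.842)² · (0.52·0.48 + 0.33·0.67) / (0.19)²
  = (2.487)² · (0.2496 + 0.2211) / 0.0361
  = 6.1852 · 0.4707 / 0.0361
  = 80.65
Design effect: 2.67 × 80.65 = 215.33.
Round up → n = 216 per group.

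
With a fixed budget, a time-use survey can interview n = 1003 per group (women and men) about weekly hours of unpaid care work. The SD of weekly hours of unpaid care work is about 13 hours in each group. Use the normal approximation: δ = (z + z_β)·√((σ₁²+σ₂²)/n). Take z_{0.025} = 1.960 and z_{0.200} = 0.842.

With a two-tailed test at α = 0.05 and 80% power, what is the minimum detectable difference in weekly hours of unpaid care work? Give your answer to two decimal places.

δ = (z_{α/2} + z_β) · √((σ₁²+σ₂²)/n)
  = (1.960 + 0.842) · √(338/1003)
  = 2.802 · √0.33699
  = 2.802 · 0.5805
  = 1.6266

Minimum detectable difference ≈ 1.63 hours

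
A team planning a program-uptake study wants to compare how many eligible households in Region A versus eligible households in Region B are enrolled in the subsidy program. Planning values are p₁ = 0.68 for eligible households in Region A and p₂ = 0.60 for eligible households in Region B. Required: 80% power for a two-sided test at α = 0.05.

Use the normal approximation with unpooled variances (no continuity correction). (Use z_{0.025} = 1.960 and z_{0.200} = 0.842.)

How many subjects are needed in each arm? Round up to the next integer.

n = (z_{α/2} + z_β)² · [p₁(1−p₁) + p₂(1−p₂)] / (p₁ − p₂)²
  = (1.960 + 0.842)² · (0.68·0.32 + 0.60·0.40) / (0.08)²
  = (2.802)² · (0.2176 + 0.2400) / 0.0064
  = 7.8512 · 0.4576 / 0.0064
  = 561.36
Round up → n = 562 per group.

n = 562 per group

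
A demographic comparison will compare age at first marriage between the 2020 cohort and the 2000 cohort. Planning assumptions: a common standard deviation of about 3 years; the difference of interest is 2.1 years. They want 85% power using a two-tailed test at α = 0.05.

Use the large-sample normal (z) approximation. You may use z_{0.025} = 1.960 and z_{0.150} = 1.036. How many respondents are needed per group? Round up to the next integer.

n = (z_{α/2} + z_β)² · (σ₁² + σ₂²) / δ²
  = (1.960 + 1.036)² · (2·3² = 18) / 2.1²
  = 8.9760 · 18 / 4.41
  = 36.64
Round up → n = 37 per group.

n = 37 per group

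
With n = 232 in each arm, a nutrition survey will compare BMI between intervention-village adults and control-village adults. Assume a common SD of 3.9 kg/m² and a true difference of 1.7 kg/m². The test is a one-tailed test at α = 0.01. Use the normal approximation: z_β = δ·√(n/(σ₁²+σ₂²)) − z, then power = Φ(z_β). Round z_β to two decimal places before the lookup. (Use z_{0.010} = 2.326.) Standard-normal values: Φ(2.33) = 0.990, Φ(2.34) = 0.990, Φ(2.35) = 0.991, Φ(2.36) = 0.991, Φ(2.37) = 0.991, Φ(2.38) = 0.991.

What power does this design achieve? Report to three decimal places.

Power ≈ 0.991

z_β = δ·√(n/(σ₁²+σ₂²)) − z_α
    = 1.7 · √(232/30.42) − 2.326
    = 1.7 · 2.76162 − 2.326
    = 4.6948 − 2.326 = 2.3688 → 2.37
Power = Φ(2.37) = 0.991.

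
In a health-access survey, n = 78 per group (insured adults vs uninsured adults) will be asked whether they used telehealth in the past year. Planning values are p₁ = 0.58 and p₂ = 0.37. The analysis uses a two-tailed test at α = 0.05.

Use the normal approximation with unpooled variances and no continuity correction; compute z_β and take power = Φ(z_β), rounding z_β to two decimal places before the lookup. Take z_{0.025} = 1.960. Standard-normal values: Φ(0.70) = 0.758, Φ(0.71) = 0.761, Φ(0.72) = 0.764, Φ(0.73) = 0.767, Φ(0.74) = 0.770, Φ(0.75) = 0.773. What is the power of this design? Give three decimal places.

z_β = |p₁−p₂|·√(n/[p₁q₁+p₂q₂]) − z_{α/2}
    = 0.21 · √(78/0.4767) − 1.960
    = 0.21 · 12.7916 − 1.960
    = 2.6862 − 1.960 = 0.7262 → 0.73
Power = Φ(0.73) = 0.767.

Power ≈ 0.767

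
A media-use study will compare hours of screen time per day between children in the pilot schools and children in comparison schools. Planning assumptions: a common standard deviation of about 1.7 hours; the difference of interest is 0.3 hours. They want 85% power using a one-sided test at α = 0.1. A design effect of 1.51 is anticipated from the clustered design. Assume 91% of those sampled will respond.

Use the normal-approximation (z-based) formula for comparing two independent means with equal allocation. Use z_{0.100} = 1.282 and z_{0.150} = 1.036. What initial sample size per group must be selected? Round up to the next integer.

n = (z_α + z_β)² · (σ₁² + σ₂²) / δ²
  = (1.282 + 1.036)² · (2·1.7² = 5.78) / 0.3²
  = 5.3731 · 5.78 / 0.09
  = 345.07
Design effect: 1.51 × 345.07 = 521.06.
Adjust for 91% response: 521.06 / 0.91 = 572.60.
Round up → n = 573 per group.

n = 573 per group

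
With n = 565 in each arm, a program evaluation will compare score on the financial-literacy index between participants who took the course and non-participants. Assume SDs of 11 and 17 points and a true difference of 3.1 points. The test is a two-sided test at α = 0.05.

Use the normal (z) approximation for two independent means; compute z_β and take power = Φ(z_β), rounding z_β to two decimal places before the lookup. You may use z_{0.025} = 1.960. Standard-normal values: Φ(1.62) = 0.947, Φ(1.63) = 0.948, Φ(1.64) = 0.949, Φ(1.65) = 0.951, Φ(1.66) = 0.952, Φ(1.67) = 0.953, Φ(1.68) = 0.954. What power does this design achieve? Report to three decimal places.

z_β = δ·√(n/(σ₁²+σ₂²)) − z_{α/2}
    = 3.1 · √(565/410) − 1.960
    = 3.1 · 1.17390 − 1.960
    = 3.6391 − 1.960 = 1.6791 → 1.68
Power = Φ(1.68) = 0.954.

Power ≈ 0.954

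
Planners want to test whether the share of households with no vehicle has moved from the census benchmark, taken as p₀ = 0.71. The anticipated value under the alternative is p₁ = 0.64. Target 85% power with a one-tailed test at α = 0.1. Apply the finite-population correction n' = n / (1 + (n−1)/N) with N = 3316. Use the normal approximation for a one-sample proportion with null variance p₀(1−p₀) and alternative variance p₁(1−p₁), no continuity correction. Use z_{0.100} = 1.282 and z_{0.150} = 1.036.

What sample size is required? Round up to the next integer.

n = 222

n = [z_α·√(p₀q₀) + z_β·√(p₁q₁)]² / (p₁ − p₀)²
  = [1.282·√(0.71·0.29) + 1.036·√(0.64·0.36)]² / (-0.07)²
  = [1.282·0.4538 + 1.036·0.4800]² / 0.0049
  = [1.0790]² / 0.0049
  = 237.60
Finite-population correction (N = 3316): 237.60 / (1 + (237.60 − 1)/3316) = 221.78.
Round up → n = 222.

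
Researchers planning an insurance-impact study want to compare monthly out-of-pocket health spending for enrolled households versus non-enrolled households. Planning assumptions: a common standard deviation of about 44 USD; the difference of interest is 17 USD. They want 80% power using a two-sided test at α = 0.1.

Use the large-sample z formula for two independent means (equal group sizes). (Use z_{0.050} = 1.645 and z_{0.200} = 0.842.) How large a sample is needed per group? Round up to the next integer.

n = 83 per group

n = (z_{α/2} + z_β)² · (σ₁² + σ₂²) / δ²
  = (1.645 + 0.842)² · (2·44² = 3872) / 17²
  = 6.1852 · 3872 / 289
  = 82.87
Round up → n = 83 per group.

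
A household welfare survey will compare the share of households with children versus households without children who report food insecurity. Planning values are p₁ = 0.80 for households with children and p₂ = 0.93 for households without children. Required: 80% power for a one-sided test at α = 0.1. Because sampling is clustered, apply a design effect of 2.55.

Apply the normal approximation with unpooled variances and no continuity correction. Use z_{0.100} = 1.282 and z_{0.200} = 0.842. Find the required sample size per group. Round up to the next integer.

n = (z_α + z_β)² · [p₁(1−p₁) + p₂(1−p₂)] / (p₁ − p₂)²
  = (1.282 + 0.842)² · (0.80·0.20 + 0.93·0.07) / (-0.13)²
  = (2.124)² · (0.1600 + 0.0651) / 0.0169
  = 4.5114 · 0.2251 / 0.0169
  = 60.09
Design effect: 2.55 × 60.09 = 153.23.
Round up → n = 154 per group.

n = 154 per group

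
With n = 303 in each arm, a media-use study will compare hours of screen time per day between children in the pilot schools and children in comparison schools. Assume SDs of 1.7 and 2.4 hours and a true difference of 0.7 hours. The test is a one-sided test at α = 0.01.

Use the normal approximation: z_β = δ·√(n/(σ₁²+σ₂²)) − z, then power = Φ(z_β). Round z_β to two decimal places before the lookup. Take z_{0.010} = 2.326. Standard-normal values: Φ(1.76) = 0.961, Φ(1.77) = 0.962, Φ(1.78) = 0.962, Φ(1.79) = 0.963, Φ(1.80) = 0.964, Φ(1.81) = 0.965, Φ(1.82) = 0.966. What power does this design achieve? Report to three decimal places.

Power ≈ 0.966

z_β = δ·√(n/(σ₁²+σ₂²)) − z_α
    = 0.7 · √(303/8.65) − 2.326
    = 0.7 · 5.91852 − 2.326
    = 4.1430 − 2.326 = 1.8170 → 1.82
Power = Φ(1.82) = 0.966.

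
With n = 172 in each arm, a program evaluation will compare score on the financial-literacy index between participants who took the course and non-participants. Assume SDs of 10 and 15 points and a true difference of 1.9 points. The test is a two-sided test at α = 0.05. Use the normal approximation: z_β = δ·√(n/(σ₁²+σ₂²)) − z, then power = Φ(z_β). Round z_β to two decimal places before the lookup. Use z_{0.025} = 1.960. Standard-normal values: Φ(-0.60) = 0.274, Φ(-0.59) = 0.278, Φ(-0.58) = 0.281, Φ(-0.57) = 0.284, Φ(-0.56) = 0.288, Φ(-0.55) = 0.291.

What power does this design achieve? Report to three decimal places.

Power ≈ 0.281

z_β = δ·√(n/(σ₁²+σ₂²)) − z_{α/2}
    = 1.9 · √(172/325) − 1.960
    = 1.9 · 0.72748 − 1.960
    = 1.3822 − 1.960 = -0.5778 → -0.58
Power = Φ(-0.58) = 0.281.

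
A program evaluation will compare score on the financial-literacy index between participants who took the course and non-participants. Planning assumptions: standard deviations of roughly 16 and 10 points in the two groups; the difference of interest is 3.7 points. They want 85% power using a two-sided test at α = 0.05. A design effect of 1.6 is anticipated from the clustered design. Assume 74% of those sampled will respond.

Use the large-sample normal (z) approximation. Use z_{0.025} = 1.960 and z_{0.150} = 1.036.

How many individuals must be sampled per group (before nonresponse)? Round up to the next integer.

n = (z_{α/2} + z_β)² · (σ₁² + σ₂²) / δ²
  = (1.960 + 1.036)² · (16² + 10² = 356) / 3.7²
  = 8.9760 · 356 / 13.69
  = 233.42
Design effect: 1.6 × 233.42 = 373.47.
Adjust for 74% response: 373.47 / 0.74 = 504.68.
Round up → n = 505 per group.

n = 505 per group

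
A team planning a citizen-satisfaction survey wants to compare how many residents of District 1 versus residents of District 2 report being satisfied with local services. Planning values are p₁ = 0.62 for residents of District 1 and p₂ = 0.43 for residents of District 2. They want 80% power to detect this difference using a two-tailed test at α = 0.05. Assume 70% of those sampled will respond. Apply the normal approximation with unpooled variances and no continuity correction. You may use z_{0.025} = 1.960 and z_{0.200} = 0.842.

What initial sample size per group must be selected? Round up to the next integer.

n = (z_{α/2} + z_β)² · [p₁(1−p₁) + p₂(1−p₂)] / (p₁ − p₂)²
  = (1.960 + 0.842)² · (0.62·0.38 + 0.43·0.57) / (0.19)²
  = (2.802)² · (0.2356 + 0.2451) / 0.0361
  = 7.8512 · 0.4807 / 0.0361
  = 104.54
Adjust for 70% response: 104.54 / 0.70 = 149.35.
Round up → n = 150 per group.

n = 150 per group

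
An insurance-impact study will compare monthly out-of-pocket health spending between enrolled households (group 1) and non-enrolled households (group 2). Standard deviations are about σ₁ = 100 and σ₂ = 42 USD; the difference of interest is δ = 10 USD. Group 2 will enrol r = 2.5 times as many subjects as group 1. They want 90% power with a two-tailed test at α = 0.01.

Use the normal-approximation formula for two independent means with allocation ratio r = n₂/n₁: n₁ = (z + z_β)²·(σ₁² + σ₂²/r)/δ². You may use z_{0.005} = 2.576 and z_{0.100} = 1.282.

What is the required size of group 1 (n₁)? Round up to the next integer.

n₁ = (z_{α/2} + z_β)² · (σ₁² + σ₂²/r) / δ²
   = (2.576 + 1.282)² · (100² + 42²/2.5) / 10²
   = 14.8842 · (10000 + 705.6) / 100
   = 14.8842 · 10705.6 / 100
   = 1593.44
Round up → n₁ = 1594; n₂ = r·n₁ = 2.5 × 1594 = 3985.

n₁ = 1594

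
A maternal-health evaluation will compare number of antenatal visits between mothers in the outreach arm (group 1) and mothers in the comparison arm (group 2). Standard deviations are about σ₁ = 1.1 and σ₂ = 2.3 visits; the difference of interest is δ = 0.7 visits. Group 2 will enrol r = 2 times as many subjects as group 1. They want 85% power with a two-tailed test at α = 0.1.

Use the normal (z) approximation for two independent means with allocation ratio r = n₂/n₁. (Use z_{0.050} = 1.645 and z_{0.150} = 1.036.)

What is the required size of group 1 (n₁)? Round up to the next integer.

n₁ = (z_{α/2} + z_β)² · (σ₁² + σ₂²/r) / δ²
   = (1.645 + 1.036)² · (1.1² + 2.3²/2) / 0.7²
   = 7.1878 · (1.21 + 2.645) / 0.49
   = 7.1878 · 3.855 / 0.49
   = 56.55
Round up → n₁ = 57; n₂ = r·n₁ = 2 × 57 = 114.

n₁ = 57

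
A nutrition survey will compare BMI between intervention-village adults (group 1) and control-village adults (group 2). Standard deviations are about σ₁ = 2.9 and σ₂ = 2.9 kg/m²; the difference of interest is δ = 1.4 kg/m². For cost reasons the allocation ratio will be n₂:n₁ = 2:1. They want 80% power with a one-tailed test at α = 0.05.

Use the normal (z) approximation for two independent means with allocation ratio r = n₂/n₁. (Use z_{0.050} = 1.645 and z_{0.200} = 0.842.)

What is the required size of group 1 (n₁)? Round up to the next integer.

n₁ = 40

n₁ = (z_α + z_β)² · (σ₁² + σ₂²/r) / δ²
   = (1.645 + 0.842)² · (2.9² + 2.9²/2) / 1.4²
   = 6.1852 · (8.41 + 4.205) / 1.96
   = 6.1852 · 12.615 / 1.96
   = 39.81
Round up → n₁ = 40; n₂ = r·n₁ = 2 × 40 = 80.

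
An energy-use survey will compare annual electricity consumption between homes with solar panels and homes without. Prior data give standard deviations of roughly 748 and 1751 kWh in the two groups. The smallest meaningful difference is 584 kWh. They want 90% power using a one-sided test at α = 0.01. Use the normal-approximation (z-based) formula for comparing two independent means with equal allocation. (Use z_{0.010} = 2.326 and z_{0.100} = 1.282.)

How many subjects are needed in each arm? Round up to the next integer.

n = 139 per group

n = (z_α + z_β)² · (σ₁² + σ₂²) / δ²
  = (2.326 + 1.282)² · (748² + 1751² = 3625505) / 584²
  = 13.0177 · 3625505 / 341056
  = 138.38
Round up → n = 139 per group.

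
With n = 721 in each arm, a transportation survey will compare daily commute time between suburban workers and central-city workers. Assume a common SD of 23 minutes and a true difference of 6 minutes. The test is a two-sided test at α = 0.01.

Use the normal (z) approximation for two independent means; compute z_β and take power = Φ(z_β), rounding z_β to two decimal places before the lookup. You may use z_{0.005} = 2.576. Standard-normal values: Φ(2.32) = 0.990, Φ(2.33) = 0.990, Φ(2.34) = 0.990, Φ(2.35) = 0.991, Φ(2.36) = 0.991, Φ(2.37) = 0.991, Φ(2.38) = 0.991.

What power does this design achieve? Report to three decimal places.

z_β = δ·√(n/(σ₁²+σ₂²)) − z_{α/2}
    = 6 · √(721/1058) − 2.576
    = 6 · 0.82551 − 2.576
    = 4.9531 − 2.576 = 2.3771 → 2.38
Power = Φ(2.38) = 0.991.

Power ≈ 0.991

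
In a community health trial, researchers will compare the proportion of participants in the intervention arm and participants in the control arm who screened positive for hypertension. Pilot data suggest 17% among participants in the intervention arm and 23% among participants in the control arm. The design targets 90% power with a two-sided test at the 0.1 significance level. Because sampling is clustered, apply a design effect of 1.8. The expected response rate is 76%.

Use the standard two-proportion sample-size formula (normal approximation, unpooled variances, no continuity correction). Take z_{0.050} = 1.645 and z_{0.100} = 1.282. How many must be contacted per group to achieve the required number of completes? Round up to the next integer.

n = 1794 per group

n = (z_{α/2} + z_β)² · [p₁(1−p₁) + p₂(1−p₂)] / (p₁ − p₂)²
  = (1.645 + 1.282)² · (0.17·0.83 + 0.23·0.77) / (-0.06)²
  = (2.927)² · (0.1411 + 0.1771) / 0.0036
  = 8.5673 · 0.3182 / 0.0036
  = 757.26
Design effect: 1.8 × 757.26 = 1363.06.
Adjust for 76% response: 1363.06 / 0.76 = 1793.50.
Round up → n = 1794 per group.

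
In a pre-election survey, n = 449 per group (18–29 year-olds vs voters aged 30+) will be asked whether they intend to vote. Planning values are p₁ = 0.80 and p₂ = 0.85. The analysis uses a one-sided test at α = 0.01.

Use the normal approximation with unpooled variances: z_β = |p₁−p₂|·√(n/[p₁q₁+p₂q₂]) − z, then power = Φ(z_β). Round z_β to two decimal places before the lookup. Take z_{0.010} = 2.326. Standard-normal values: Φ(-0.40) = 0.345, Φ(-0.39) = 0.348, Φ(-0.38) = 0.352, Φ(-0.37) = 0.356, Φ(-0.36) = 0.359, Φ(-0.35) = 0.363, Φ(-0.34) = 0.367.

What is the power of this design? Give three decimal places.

z_β = |p₁−p₂|·√(n/[p₁q₁+p₂q₂]) − z_α
    = 0.05 · √(449/0.2875) − 2.326
    = 0.05 · 39.5188 − 2.326
    = 1.9759 − 2.326 = -0.3501 → -0.35
Power = Φ(-0.35) = 0.363.

Power ≈ 0.363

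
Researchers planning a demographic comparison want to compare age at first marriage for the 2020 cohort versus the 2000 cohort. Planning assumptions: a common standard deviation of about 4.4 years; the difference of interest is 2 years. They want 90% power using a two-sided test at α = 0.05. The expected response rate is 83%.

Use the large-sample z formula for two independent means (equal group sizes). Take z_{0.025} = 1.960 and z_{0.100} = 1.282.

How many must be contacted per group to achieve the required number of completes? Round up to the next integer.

n = 123 per group

n = (z_{α/2} + z_β)² · (σ₁² + σ₂²) / δ²
  = (1.960 + 1.282)² · (2·4.4² = 38.72) / 2²
  = 10.5106 · 38.72 / 4
  = 101.74
Adjust for 83% response: 101.74 / 0.83 = 122.58.
Round up → n = 123 per group.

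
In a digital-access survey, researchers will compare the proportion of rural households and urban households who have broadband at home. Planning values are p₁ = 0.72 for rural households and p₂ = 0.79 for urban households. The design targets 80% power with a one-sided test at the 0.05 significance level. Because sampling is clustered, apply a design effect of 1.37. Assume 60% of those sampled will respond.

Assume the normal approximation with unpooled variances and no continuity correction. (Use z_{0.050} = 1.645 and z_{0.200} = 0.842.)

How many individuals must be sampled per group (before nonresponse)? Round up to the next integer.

n = 1060 per group

n = (z_α + z_β)² · [p₁(1−p₁) + p₂(1−p₂)] / (p₁ − p₂)²
  = (1.645 + 0.842)² · (0.72·0.28 + 0.79·0.21) / (-0.07)²
  = (2.487)² · (0.2016 + 0.1659) / 0.0049
  = 6.1852 · 0.3675 / 0.0049
  = 463.89
Design effect: 1.37 × 463.89 = 635.53.
Adjust for 60% response: 635.53 / 0.60 = 1059.21.
Round up → n = 1060 per group.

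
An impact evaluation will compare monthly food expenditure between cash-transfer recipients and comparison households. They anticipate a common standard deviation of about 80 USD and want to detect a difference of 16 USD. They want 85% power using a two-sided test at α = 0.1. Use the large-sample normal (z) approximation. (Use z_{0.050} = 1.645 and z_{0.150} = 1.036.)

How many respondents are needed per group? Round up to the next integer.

n = (z_{α/2} + z_β)² · (σ₁² + σ₂²) / δ²
  = (1.645 + 1.036)² · (2·80² = 12800) / 16²
  = 7.1878 · 12800 / 256
  = 359.39
Round up → n = 360 per group.

n = 360 per group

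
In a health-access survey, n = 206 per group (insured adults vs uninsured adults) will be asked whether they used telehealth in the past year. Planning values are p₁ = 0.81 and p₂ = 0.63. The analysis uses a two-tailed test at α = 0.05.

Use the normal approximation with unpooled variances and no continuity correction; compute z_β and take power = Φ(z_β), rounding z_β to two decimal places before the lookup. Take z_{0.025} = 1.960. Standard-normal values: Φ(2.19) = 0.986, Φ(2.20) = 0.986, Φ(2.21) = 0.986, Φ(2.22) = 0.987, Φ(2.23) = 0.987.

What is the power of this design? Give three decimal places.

Power ≈ 0.986

z_β = |p₁−p₂|·√(n/[p₁q₁+p₂q₂]) − z_{α/2}
    = 0.18 · √(206/0.3870) − 1.960
    = 0.18 · 23.0716 − 1.960
    = 4.1529 − 1.960 = 2.1929 → 2.19
Power = Φ(2.19) = 0.986.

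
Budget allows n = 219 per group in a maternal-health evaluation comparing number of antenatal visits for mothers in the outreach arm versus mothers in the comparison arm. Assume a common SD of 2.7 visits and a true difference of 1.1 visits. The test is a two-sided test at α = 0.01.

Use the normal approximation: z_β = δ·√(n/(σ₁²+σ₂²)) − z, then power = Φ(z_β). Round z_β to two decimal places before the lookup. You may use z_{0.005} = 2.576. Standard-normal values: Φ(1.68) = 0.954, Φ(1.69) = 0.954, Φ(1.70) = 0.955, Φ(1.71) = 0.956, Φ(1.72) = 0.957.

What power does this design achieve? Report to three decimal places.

Power ≈ 0.954

z_β = δ·√(n/(σ₁²+σ₂²)) − z_{α/2}
    = 1.1 · √(219/14.58) − 2.576
    = 1.1 · 3.87564 − 2.576
    = 4.2632 − 2.576 = 1.6872 → 1.69
Power = Φ(1.69) = 0.954.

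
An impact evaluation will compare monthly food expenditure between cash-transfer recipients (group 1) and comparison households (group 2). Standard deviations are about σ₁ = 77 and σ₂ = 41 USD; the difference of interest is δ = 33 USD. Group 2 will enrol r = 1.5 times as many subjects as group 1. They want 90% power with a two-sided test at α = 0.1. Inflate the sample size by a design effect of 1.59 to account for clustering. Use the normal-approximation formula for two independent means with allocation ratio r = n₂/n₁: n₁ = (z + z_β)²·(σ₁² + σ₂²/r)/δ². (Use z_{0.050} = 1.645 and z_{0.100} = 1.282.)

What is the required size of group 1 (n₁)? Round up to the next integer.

n₁ = 89

n₁ = (z_{α/2} + z_β)² · (σ₁² + σ₂²/r) / δ²
   = (1.645 + 1.282)² · (77² + 41²/1.5) / 33²
   = 8.5673 · (5929 + 1120.7) / 1089
   = 8.5673 · 7049.7 / 1089
   = 55.46
Design effect: 1.59 × 55.46 = 88.18.
Round up → n₁ = 89; n₂ = r·n₁ = 1.5 × 89 = 134.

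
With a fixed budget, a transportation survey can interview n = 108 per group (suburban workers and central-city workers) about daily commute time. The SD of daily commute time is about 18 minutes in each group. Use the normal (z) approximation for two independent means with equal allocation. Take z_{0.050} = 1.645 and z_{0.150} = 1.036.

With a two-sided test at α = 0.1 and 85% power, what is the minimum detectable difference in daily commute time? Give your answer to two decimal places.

Minimum detectable difference ≈ 6.57 minutes

δ = (z_{α/2} + z_β) · √((σ₁²+σ₂²)/n)
  = (1.645 + 1.036) · √(648/108)
  = 2.681 · √6
  = 2.681 · 2.4495
  = 6.5671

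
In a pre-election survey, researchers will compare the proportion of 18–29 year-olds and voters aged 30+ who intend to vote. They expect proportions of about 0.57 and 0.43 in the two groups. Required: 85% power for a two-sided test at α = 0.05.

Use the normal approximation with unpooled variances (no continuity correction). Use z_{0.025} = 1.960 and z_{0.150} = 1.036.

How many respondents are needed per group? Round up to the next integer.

n = 225 per group

n = (z_{α/2} + z_β)² · [p₁(1−p₁) + p₂(1−p₂)] / (p₁ − p₂)²
  = (1.960 + 1.036)² · (0.57·0.43 + 0.43·0.57) / (0.14)²
  = (2.996)² · (0.2451 + 0.2451) / 0.0196
  = 8.9760 · 0.4902 / 0.0196
  = 224.49
Round up → n = 225 per group.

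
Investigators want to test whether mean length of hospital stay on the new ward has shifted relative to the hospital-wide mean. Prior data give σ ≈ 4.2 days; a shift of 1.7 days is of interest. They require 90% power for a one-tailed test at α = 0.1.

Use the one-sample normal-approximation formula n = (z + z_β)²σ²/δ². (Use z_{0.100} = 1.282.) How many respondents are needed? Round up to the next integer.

n = (z_α + z_β)² · σ² / δ²
  = (1.282 + 1.282)² · 4.2² / 1.7²
  = 6.5741 · 17.64 / 2.89
  = 40.13
Round up → n = 41.

n = 41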